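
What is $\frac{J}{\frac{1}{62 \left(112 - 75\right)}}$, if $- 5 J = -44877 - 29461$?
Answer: $\frac{170531372}{5} \approx 3.4106 \cdot 10^{7}$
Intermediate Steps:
$J = \frac{74338}{5}$ ($J = - \frac{-44877 - 29461}{5} = \left(- \frac{1}{5}\right) \left(-74338\right) = \frac{74338}{5} \approx 14868.0$)
$\frac{J}{\frac{1}{62 \left(112 - 75\right)}} = \frac{74338}{5 \frac{1}{62 \left(112 - 75\right)}} = \frac{74338}{5 \frac{1}{62 \cdot 37}} = \frac{74338}{5 \cdot \frac{1}{2294}} = \frac{74338 \frac{1}{\frac{1}{2294}}}{5} = \frac{74338}{5} \cdot 2294 = \frac{170531372}{5}$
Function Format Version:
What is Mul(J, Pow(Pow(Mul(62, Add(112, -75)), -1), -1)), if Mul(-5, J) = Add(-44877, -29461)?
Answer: Rational(170531372, 5) ≈ 3.4106e+7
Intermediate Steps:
J = Rational(74338, 5) (J = Mul(Rational(-1, 5), Add(-44877, -29461)) = Mul(Rational(-1, 5), -74338) = Rational(74338, 5) ≈ 14868.)
Mul(J, Pow(Pow(Mul(62, Add(112, -75)), -1), -1)) = Mul(Rational(74338, 5), Pow(Pow(Mul(62, Add(112, -75)), -1), -1)) = Mul(Rational(74338, 5), Pow(Pow(Mul(62, 37), -1), -1)) = Mul(Rational(74338, 5), Pow(Pow(2294, -1), -1)) = Mul(Rational(74338, 5), Pow(Rational(1, 2294), -1)) = Mul(Rational(74338, 5), 2294) = Rational(170531372, 5)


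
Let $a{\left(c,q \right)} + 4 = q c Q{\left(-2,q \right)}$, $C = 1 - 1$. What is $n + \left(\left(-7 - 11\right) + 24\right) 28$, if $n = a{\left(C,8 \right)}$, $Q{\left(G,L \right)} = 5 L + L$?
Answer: $164$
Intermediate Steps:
$C = 0$
$Q{\left(G,L \right)} = 6 L$
$a{\left(c,q \right)} = -4 + 6 c q^{2}$ ($a{\left(c,q \right)} = -4 + q c 6 q = -4 + c q 6 q = -4 + 6 c q^{2}$)
$n = -4$ ($n = -4 + 6 \cdot 0 \cdot 8^{2} = -4 + 6 \cdot 0 \cdot 64 = -4 + 0 = -4$)
$n + \left(\left(-7 - 11\right) + 24\right) 28 = -4 + \left(\left(-7 - 11\right) + 24\right) 28 = -4 + \left(-18 + 24\right) 28 = -4 + 6 \cdot 28 = -4 + 168 = 164$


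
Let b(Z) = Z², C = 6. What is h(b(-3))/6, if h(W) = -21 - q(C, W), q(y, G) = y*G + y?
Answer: -27/2 ≈ -13.500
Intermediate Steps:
q(y, G) = y + G*y (q(y, G) = G*y + y = y + G*y)
h(W) = -27 - 6*W (h(W) = -21 - 6*(1 + W) = -21 - (6 + 6*W) = -21 + (-6 - 6*W) = -27 - 6*W)
h(b(-3))/6 = (-27 - 6*(-3)²)/6 = (-27 - 6*9)*(⅙) = (-27 - 54)*(⅙) = -81*⅙ = -27/2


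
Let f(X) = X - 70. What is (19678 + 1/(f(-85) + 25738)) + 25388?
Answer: 1152923479/25583 ≈ 45066.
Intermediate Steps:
f(X) = -70 + X
(19678 + 1/(f(-85) + 25738)) + 25388 = (19678 + 1/((-70 - 85) + 25738)) + 25388 = (19678 + 1/(-155 + 25738)) + 25388 = (19678 + 1/25583) + 25388 = 503422275/25583 + 25388 = 1152923479/25583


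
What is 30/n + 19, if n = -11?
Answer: 179/11 ≈ 16.273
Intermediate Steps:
30/n + 19 = 30/(-11) + 19 = 30*(-1/11) + 19 = -30/11 + 19 = 179/11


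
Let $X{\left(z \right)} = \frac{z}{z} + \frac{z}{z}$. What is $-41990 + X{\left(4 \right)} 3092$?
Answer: $-35806$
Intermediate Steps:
$X{\left(z \right)} = 2$ ($X{\left(z \right)} = 1 + 1 = 2$)
$-41990 + X{\left(4 \right)} 3092 = -41990 + 2 \cdot 3092 = -41990 + 6184 = -35806$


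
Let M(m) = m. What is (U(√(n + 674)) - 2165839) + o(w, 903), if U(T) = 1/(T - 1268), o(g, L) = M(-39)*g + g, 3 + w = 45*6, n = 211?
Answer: -3496675161183/1606939 - √885/1606939 ≈ -2.1760e+6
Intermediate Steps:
w = 267 (w = -3 + 45*6 = -3 + 270 = 267)
o(g, L) = -38*g (o(g, L) = -39*g + g = -38*g)
U(T) = 1/(-1268 + T)
(U(√(n + 674)) - 2165839) + o(w, 903) = (1/(-1268 + √(211 + 674)) - 2165839) - 38*267 = (1/(-1268 + √885) - 2165839) - 10146 = (-2165839 + 1/(-1268 + √885)) - 10146 = -2175985 + 1/(-1268 + √885)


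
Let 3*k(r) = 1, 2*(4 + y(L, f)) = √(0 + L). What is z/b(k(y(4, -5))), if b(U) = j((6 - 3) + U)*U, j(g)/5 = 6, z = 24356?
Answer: 12178/5 ≈ 2435.6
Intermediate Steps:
y(L, f) = -4 + √L/2 (y(L, f) = -4 + √(0 + L)/2 = -4 + √L/2)
k(r) = ⅓ (k(r) = (⅓)*1 = ⅓)
j(g) = 30 (j(g) = 5*6 = 30)
b(U) = 30*U
z/b(k(y(4, -5))) = 24356/((30*(⅓))) = 24356/10 = 24356*(⅒) = 12178/5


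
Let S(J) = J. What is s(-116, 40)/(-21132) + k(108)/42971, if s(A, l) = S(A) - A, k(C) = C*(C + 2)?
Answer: 11880/42971 ≈ 0.27647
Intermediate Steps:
k(C) = C*(2 + C)
s(A, l) = 0 (s(A, l) = A - A = 0)
s(-116, 40)/(-21132) + k(108)/42971 = 0/(-21132) + (108*(2 + 108))/42971 = 0*(-1/21132) + (108*110)*(1/42971) = 0 + 11880*(1/42971) = 0 + 11880/42971 = 11880/42971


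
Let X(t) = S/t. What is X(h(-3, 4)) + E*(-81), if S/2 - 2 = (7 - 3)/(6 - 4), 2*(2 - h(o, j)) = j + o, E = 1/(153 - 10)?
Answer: 2045/429 ≈ 4.7669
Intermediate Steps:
E = 1/143 ≈ 0.0069930
h(o, j) = 2 - j/2 - o/2 (h(o, j) = 2 - (j + o)/2 = 2 + (-j/2 - o/2) = 2 - j/2 - o/2)
S = 8 (S = 4 + 2*((7 - 3)/(6 - 4)) = 4 + 2*(4/2) = 4 + 2*(4*(1/2)) = 4 + 2*2 = 4 + 4 = 8)
X(t) = 8/t
X(h(-3, 4)) + E*(-81) = 8/(2 - 1/2*4 - 1/2*(-3)) + (1/143)*(-81) = 8/(2 - 2 + 3/2) - 81/143 = 8/(3/2) - 81/143 = 8*(2/3) - 81/143 = 16/3 - 81/143 = 2045/429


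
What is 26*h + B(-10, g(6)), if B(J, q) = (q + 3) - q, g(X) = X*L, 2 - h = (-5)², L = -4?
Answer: -595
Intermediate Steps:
h = -23 (h = 2 - 1*(-5)² = 2 - 1*25 = 2 - 25 = -23)
g(X) = -4*X (g(X) = X*(-4) = -4*X)
B(J, q) = 3 (B(J, q) = (3 + q) - q = 3)
26*h + B(-10, g(6)) = 26*(-23) + 3 = -598 + 3 = -595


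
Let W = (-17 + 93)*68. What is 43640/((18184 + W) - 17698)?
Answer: 21820/2827 ≈ 7.7184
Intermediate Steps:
W = 5168 (W = 76*68 = 5168)
43640/((18184 + W) - 17698) = 43640/((18184 + 5168) - 17698) = 43640/(23352 - 17698) = 43640/5654 = 43640*(1/5654) = 21820/2827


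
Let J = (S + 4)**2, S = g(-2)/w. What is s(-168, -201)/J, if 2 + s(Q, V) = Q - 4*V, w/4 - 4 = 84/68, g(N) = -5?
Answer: 80350624/1792921 ≈ 44.815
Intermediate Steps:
w = 356/17 (w = 16 + 4*(84/68) = 16 + 4*(84*(1/68)) = 16 + 4*(21/17) = 16 + 84/17 = 356/17 ≈ 20.941)
S = -85/356 (S = -5/356/17 = -5*17/356 = -85/356 ≈ -0.23876)
J = 1792921/126736 (J = (-85/356 + 4)**2 = (1339/356)**2 = 1792921/126736 ≈ 14.147)
s(Q, V) = -2 + Q - 4*V (s(Q, V) = -2 + (Q - 4*V) = -2 + Q - 4*V)
s(-168, -201)/J = (-2 - 168 - 4*(-201))/(1792921/126736) = (-2 - 168 + 804)*(126736/1792921) = 634*(126736/1792921) = 80350624/1792921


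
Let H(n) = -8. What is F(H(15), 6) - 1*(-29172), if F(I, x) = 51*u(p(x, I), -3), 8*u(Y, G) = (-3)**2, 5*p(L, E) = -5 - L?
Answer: 233835/8 ≈ 29229.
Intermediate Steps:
p(L, E) = -1 - L/5 (p(L, E) = (-5 - L)/5 = -1 - L/5)
u(Y, G) = 9/8 (u(Y, G) = (1/8)*(-3)**2 = (1/8)*9 = 9/8)
F(I, x) = 459/8 (F(I, x) = 51*(9/8) = 459/8)
F(H(15), 6) - 1*(-29172) = 459/8 - 1*(-29172) = 459/8 + 29172 = 233835/8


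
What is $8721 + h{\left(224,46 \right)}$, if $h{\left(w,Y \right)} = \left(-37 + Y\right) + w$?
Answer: $8954$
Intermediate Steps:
$h{\left(w,Y \right)} = -37 + Y + w$
$8721 + h{\left(224,46 \right)} = 8721 + \left(-37 + 46 + 224\right) = 8721 + 233 = 8954$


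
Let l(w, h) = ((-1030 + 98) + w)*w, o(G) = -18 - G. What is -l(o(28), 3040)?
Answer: -44988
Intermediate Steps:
l(w, h) = w*(-932 + w) (l(w, h) = (-932 + w)*w = w*(-932 + w))
-l(o(28), 3040) = -(-18 - 1*28)*(-932 + (-18 - 1*28)) = -(-18 - 28)*(-932 + (-18 - 28)) = -(-46)*(-932 - 46) = -(-46)*(-978) = -1*44988 = -44988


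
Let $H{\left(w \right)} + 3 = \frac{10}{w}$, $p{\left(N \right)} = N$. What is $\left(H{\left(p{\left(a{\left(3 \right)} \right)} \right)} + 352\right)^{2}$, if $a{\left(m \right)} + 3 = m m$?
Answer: $\frac{1106704}{9} \approx 1.2297 \cdot 10^{5}$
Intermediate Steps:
$a{\left(m \right)} = -3 + m^{2}$ ($a{\left(m \right)} = -3 + m m = -3 + m^{2}$)
$H{\left(w \right)} = -3 + \frac{10}{w}$
$\left(H{\left(p{\left(a{\left(3 \right)} \right)} \right)} + 352\right)^{2} = \left(\left(-3 + \frac{10}{-3 + 3^{2}}\right) + 352\right)^{2} = \left(\left(-3 + \frac{10}{-3 + 9}\right) + 352\right)^{2} = \left(\left(-3 + \frac{10}{6}\right) + 352\right)^{2} = \left(\left(-3 + 10 \cdot \frac{1}{6}\right) + 352\right)^{2} = \left(\left(-3 + \frac{5}{3}\right) + 352\right)^{2} = \left(- \frac{4}{3} + 352\right)^{2} = \left(\frac{1052}{3}\right)^{2} = \frac{1106704}{9}$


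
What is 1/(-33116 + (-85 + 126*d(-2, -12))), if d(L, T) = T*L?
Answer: -1/30177 ≈ -3.3138e-5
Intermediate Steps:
d(L, T) = L*T
1/(-33116 + (-85 + 126*d(-2, -12))) = 1/(-33116 + (-85 + 126*(-2*(-12)))) = 1/(-33116 + (-85 + 126*24)) = 1/(-33116 + (-85 + 3024)) = 1/(-33116 + 2939) = 1/(-30177) = -1/30177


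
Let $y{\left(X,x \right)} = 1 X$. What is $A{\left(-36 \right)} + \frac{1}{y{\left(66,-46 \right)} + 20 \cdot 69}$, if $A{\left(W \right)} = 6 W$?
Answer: $- \frac{312335}{1446} \approx -216.0$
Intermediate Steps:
$y{\left(X,x \right)} = X$
$A{\left(-36 \right)} + \frac{1}{y{\left(66,-46 \right)} + 20 \cdot 69} = 6 \left(-36\right) + \frac{1}{66 + 20 \cdot 69} = -216 + \frac{1}{66 + 1380} = -216 + \frac{1}{1446} = - \frac{312335}{1446}$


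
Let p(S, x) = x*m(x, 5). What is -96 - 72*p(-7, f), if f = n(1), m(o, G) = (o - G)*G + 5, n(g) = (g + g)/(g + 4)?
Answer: 2112/5 ≈ 422.40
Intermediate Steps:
n(g) = 2*g/(4 + g) (n(g) = (2*g)/(4 + g) = 2*g/(4 + g))
m(o, G) = 5 + G*(o - G) (m(o, G) = G*(o - G) + 5 = 5 + G*(o - G))
f = ⅖ (f = 2*1/(4 + 1) = 2*1/5 = 2*1*(⅕) = ⅖ ≈ 0.40000)
p(S, x) = x*(-20 + 5*x) (p(S, x) = x*(5 - 1*5² + 5*x) = x*(5 - 1*25 + 5*x) = x*(5 - 25 + 5*x) = x*(-20 + 5*x))
-96 - 72*p(-7, f) = -96 - 360*2*(-4 + ⅖)/5 = -96 - 360*2*(-18)/(5*5) = -96 - 72*(-36/5) = -96 + 2592/5 = 2112/5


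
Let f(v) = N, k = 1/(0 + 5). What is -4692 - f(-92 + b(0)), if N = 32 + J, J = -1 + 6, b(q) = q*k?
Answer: -4729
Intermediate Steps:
k = ⅕ (k = 1/5 = ⅕ ≈ 0.20000)
b(q) = q/5 (b(q) = q*(⅕) = q/5)
J = 5
N = 37 (N = 32 + 5 = 37)
f(v) = 37
-4692 - f(-92 + b(0)) = -4692 - 1*37 = -4692 - 37 = -4729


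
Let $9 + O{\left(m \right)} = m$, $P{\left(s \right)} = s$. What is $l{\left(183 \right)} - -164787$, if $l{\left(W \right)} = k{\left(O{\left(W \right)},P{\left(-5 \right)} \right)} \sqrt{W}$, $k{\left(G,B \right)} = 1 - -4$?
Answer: $164787 + 5 \sqrt{183} \approx 1.6485 \cdot 10^{5}$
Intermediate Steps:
$O{\left(m \right)} = -9 + m$
$k{\left(G,B \right)} = 5$ ($k{\left(G,B \right)} = 1 + 4 = 5$)
$l{\left(W \right)} = 5 \sqrt{W}$
$l{\left(183 \right)} - -164787 = 5 \sqrt{183} - -164787 = 5 \sqrt{183} + 164787 = 164787 + 5 \sqrt{183}$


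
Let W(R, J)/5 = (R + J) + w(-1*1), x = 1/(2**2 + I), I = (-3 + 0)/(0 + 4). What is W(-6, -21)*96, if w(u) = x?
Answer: -166560/13 ≈ -12812.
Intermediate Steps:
I = -3/4 ≈ -0.75000
x = 4/13 (x = 1/(2**2 - 3/4) = 1/(4 - 3/4) = 1/(13/4) = 4/13 ≈ 0.30769)
w(u) = 4/13
W(R, J) = 20/13 + 5*J + 5*R (W(R, J) = 5*((R + J) + 4/13) = 5*((J + R) + 4/13) = 5*(4/13 + J + R) = 20/13 + 5*J + 5*R)
W(-6, -21)*96 = (20/13 + 5*(-21) + 5*(-6))*96 = (20/13 - 105 - 30)*96 = -1735/13*96 = -166560/13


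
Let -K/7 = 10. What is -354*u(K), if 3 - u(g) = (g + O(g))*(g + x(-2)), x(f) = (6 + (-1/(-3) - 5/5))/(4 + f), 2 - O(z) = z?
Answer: -48734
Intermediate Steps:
K = -70 (K = -7*10 = -70)
O(z) = 2 - z
x(f) = 16/(3*(4 + f)) (x(f) = (6 + (-1*(-⅓) - 5*⅕))/(4 + f) = (6 + (⅓ - 1))/(4 + f) = (6 - ⅔)/(4 + f) = 16/(3*(4 + f)))
u(g) = -7/3 - 2*g (u(g) = 3 - (g + (2 - g))*(g + 16/(3*(4 - 2))) = 3 - 2*(g + (16/3)/2) = 3 - 2*(g + (16/3)*(½)) = 3 - 2*(g + 8/3) = 3 - 2*(8/3 + g) = 3 - (16/3 + 2*g) = 3 + (-16/3 - 2*g) = -7/3 - 2*g)
-354*u(K) = -354*(-7/3 - 2*(-70)) = -354*(-7/3 + 140) = -354*413/3 = -48734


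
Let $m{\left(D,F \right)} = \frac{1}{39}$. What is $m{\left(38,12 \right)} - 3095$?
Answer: $- \frac{120704}{39} \approx -3095.0$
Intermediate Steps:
$m{\left(D,F \right)} = \frac{1}{39}$
$m{\left(38,12 \right)} - 3095 = \frac{1}{39} - 3095 = - \frac{120704}{39}$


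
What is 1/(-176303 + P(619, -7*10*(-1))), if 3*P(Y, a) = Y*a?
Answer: -3/485579 ≈ -6.1782e-6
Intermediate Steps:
P(Y, a) = Y*a/3 (P(Y, a) = (Y*a)/3 = Y*a/3)
1/(-176303 + P(619, -7*10*(-1))) = 1/(-176303 + (1/3)*619*(-7*10*(-1))) = 1/(-176303 + (1/3)*619*(-70*(-1))) = 1/(-176303 + (1/3)*619*70) = 1/(-176303 + 43330/3) = 1/(-485579/3) = -3/485579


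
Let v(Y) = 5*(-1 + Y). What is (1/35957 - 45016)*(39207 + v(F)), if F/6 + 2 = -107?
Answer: -58160983654852/35957 ≈ -1.6175e+9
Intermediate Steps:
F = -654 (F = -12 + 6*(-107) = -12 - 642 = -654)
v(Y) = -5 + 5*Y
(1/35957 - 45016)*(39207 + v(F)) = (1/35957 - 45016)*(39207 + (-5 + 5*(-654))) = (1/35957 - 45016)*(39207 + (-5 - 3270)) = -1618640311*(39207 - 3275)/35957 = -1618640311/35957*35932 = -58160983654852/35957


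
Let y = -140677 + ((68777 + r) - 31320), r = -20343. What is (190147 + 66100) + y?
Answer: 132684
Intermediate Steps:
y = -123563 (y = -140677 + ((68777 - 20343) - 31320) = -140677 + (48434 - 31320) = -140677 + 17114 = -123563)
(190147 + 66100) + y = (190147 + 66100) - 123563 = 256247 - 123563 = 132684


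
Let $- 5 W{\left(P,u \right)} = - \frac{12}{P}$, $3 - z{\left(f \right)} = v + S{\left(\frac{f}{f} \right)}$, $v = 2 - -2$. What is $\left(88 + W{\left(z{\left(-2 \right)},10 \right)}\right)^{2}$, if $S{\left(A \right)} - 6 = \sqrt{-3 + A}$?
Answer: $\frac{16 \left(- 564089 i + 168740 \sqrt{2}\right)}{25 \left(- 47 i + 14 \sqrt{2}\right)} \approx 7686.1 + 11.669 i$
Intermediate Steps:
$S{\left(A \right)} = 6 + \sqrt{-3 + A}$
$v = 4$ ($v = 2 + 2 = 4$)
$z{\left(f \right)} = -7 - i \sqrt{2}$ ($z{\left(f \right)} = 3 - \left(4 + \left(6 + \sqrt{-3 + \frac{f}{f}}\right)\right) = 3 - \left(4 + \left(6 + \sqrt{-3 + 1}\right)\right) = 3 - \left(4 + \left(6 + \sqrt{-2}\right)\right) = 3 - \left(4 + \left(6 + i \sqrt{2}\right)\right) = 3 - \left(10 + i \sqrt{2}\right) = -7 - i \sqrt{2}$)
$W{\left(P,u \right)} = \frac{12}{5 P}$ ($W{\left(P,u \right)} = - \frac{\left(-12\right) \frac{1}{P}}{5} = \frac{12}{5 P}$)
$\left(88 + W{\left(z{\left(-2 \right)},10 \right)}\right)^{2} = \left(88 + \frac{12}{5 \left(-7 - i \sqrt{2}\right)}\right)^{2}$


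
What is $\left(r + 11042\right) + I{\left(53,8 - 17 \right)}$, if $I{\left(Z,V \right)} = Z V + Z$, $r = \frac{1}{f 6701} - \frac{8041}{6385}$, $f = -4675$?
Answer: $\frac{424720612315438}{40004802475} \approx 10617.0$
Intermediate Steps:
$r = - \frac{50380364112}{40004802475}$ ($r = \frac{1}{\left(-4675\right) 6701} - \frac{8041}{6385} = \left(- \frac{1}{4675}\right) \frac{1}{6701} - \frac{8041}{6385} = - \frac{1}{31327175} - \frac{8041}{6385} = - \frac{50380364112}{40004802475} \approx -1.2594$)
$I{\left(Z,V \right)} = Z + V Z$ ($I{\left(Z,V \right)} = V Z + Z = Z + V Z$)
$\left(r + 11042\right) + I{\left(53,8 - 17 \right)} = \left(- \frac{50380364112}{40004802475} + 11042\right) + 53 \left(1 + \left(8 - 17\right)\right) = \frac{441682648564838}{40004802475} + 53 \left(1 - 9\right) = \frac{441682648564838}{40004802475} + 53 \left(-8\right) = \frac{441682648564838}{40004802475} - 424 = \frac{424720612315438}{40004802475}$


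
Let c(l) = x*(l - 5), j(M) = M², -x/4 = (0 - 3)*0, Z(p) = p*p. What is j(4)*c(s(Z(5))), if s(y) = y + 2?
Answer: 0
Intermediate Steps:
Z(p) = p²
x = 0 (x = -4*(0 - 3)*0 = -(-12)*0 = -4*0 = 0)
s(y) = 2 + y
c(l) = 0 (c(l) = 0*(l - 5) = 0*(-5 + l) = 0)
j(4)*c(s(Z(5))) = 4²*0 = 16*0 = 0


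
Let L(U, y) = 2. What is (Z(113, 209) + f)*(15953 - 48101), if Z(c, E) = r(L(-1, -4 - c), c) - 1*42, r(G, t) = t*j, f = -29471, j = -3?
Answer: 959682096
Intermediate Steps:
r(G, t) = -3*t (r(G, t) = t*(-3) = -3*t)
Z(c, E) = -42 - 3*c (Z(c, E) = -3*c - 1*42 = -3*c - 42 = -42 - 3*c)
(Z(113, 209) + f)*(15953 - 48101) = ((-42 - 3*113) - 29471)*(15953 - 48101) = ((-42 - 339) - 29471)*(-32148) = (-381 - 29471)*(-32148) = -29852*(-32148) = 959682096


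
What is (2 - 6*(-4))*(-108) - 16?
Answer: -2824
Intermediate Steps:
(2 - 6*(-4))*(-108) - 16 = (2 + 24)*(-108) - 16 = 26*(-108) - 16 = -2808 - 16 = -2824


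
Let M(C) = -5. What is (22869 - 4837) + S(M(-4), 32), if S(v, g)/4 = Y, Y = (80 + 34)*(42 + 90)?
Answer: 78224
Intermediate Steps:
Y = 15048 (Y = 114*132 = 15048)
S(v, g) = 60192 (S(v, g) = 4*15048 = 60192)
(22869 - 4837) + S(M(-4), 32) = (22869 - 4837) + 60192 = 18032 + 60192 = 78224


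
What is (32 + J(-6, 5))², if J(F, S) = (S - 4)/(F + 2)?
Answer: 16129/16 ≈ 1008.1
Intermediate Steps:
J(F, S) = (-4 + S)/(2 + F)
(32 + J(-6, 5))² = (32 + (-4 + 5)/(2 - 6))² = (32 + 1/(-4))² = (32 - ¼*1)² = (32 - ¼)² = (127/4)² = 16129/16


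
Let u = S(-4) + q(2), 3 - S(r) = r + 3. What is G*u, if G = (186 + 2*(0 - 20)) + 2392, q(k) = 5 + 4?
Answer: 32994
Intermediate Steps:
S(r) = -r (S(r) = 3 - (r + 3) = 3 - (3 + r) = 3 + (-3 - r) = -r)
q(k) = 9
G = 2538 (G = (186 + 2*(-20)) + 2392 = (186 - 40) + 2392 = 146 + 2392 = 2538)
u = 13 (u = -1*(-4) + 9 = 4 + 9 = 13)
G*u = 2538*13 = 32994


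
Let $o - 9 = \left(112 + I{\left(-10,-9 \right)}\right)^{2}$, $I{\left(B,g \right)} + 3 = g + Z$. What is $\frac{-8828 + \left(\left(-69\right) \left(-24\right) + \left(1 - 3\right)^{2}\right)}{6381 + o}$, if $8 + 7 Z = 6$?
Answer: $- \frac{175616}{400157} \approx -0.43887$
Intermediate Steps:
$Z = - \frac{2}{7}$ ($Z = - \frac{8}{7} + \frac{1}{7} \cdot 6 = - \frac{8}{7} + \frac{6}{7} = - \frac{2}{7} \approx -0.28571$)
$I{\left(B,g \right)} = - \frac{23}{7} + g$ ($I{\left(B,g \right)} = -3 + \left(g - \frac{2}{7}\right) = -3 + \left(- \frac{2}{7} + g\right) = - \frac{23}{7} + g$)
$o = \frac{487645}{49}$ ($o = 9 + \left(112 - \frac{86}{7}\right)^{2} = 9 + \left(\frac{698}{7}\right)^{2} = 9 + \frac{487204}{49} = \frac{487645}{49} \approx 9951.9$)
$\frac{-8828 + \left(\left(-69\right) \left(-24\right) + \left(1 - 3\right)^{2}\right)}{6381 + o} = \frac{-8828 + \left(\left(-69\right) \left(-24\right) + \left(1 - 3\right)^{2}\right)}{6381 + \frac{487645}{49}} = \frac{-8828 + \left(1656 + \left(-2\right)^{2}\right)}{\frac{800314}{49}} = \left(-8828 + \left(1656 + 4\right)\right) \frac{49}{800314} = \left(-8828 + 1660\right) \frac{49}{800314} = \left(-7168\right) \frac{49}{800314} = - \frac{175616}{400157}$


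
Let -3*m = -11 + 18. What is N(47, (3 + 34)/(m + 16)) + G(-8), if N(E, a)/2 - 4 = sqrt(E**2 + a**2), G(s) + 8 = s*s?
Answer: 64 + 10*sqrt(149026)/41 ≈ 158.16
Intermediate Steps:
m = -7/3 (m = -(-11 + 18)/3 = -1/3*7 = -7/3 ≈ -2.3333)
G(s) = -8 + s**2 (G(s) = -8 + s*s = -8 + s**2)
N(E, a) = 8 + 2*sqrt(E**2 + a**2)
N(47, (3 + 34)/(m + 16)) + G(-8) = (8 + 2*sqrt(47**2 + ((3 + 34)/(-7/3 + 16))**2)) + (-8 + (-8)**2) = (8 + 2*sqrt(2209 + (37/(41/3))**2)) + (-8 + 64) = (8 + 2*sqrt(2209 + (37*(3/41))**2)) + 56 = (8 + 2*sqrt(2209 + (111/41)**2)) + 56 = (8 + 2*sqrt(2209 + 12321/1681)) + 56 = (8 + 2*sqrt(3725650/1681)) + 56 = (8 + 2*(5*sqrt(149026)/41)) + 56 = (8 + 10*sqrt(149026)/41) + 56 = 64 + 10*sqrt(149026)/41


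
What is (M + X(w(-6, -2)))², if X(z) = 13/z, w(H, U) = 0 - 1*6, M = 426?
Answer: 6466849/36 ≈ 1.7963e+5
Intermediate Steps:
w(H, U) = -6 (w(H, U) = 0 - 6 = -6)
(M + X(w(-6, -2)))² = (426 + 13/(-6))² = (426 + 13*(-⅙))² = (426 - 13/6)² = (2543/6)² = 6466849/36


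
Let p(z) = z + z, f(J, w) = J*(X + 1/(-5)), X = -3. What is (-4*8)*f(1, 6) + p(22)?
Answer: 732/5 ≈ 146.40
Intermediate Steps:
f(J, w) = -16*J/5 (f(J, w) = J*(-3 + 1/(-5)) = J*(-3 - ⅕) = J*(-16/5) = -16*J/5)
p(z) = 2*z
(-4*8)*f(1, 6) + p(22) = (-4*8)*(-16/5*1) + 2*22 = -32*(-16/5) + 44 = 512/5 + 44 = 732/5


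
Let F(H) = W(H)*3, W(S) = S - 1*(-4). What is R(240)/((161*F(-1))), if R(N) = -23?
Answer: -1/63 ≈ -0.015873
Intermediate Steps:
W(S) = 4 + S (W(S) = S + 4 = 4 + S)
F(H) = 12 + 3*H (F(H) = (4 + H)*3 = 12 + 3*H)
R(240)/((161*F(-1))) = -23*1/(161*(12 + 3*(-1))) = -23*1/(161*(12 - 3)) = -23/(161*9) = -23/1449 = -23*1/1449 = -1/63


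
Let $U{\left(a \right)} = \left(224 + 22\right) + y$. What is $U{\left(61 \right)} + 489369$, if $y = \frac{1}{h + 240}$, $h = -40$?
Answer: $\frac{97923001}{200} \approx 4.8962 \cdot 10^{5}$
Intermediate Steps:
$y = \frac{1}{200}$ ($y = \frac{1}{-40 + 240} = \frac{1}{200} \approx 0.005$)
$U{\left(a \right)} = \frac{49201}{200}$ ($U{\left(a \right)} = \left(224 + 22\right) + \frac{1}{200} = 246 + \frac{1}{200} = \frac{49201}{200}$)
$U{\left(61 \right)} + 489369 = \frac{49201}{200} + 489369 = \frac{97923001}{200}$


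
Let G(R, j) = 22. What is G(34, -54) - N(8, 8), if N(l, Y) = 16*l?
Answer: -106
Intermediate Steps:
G(34, -54) - N(8, 8) = 22 - 16*8 = 22 - 1*128 = 22 - 128 = -106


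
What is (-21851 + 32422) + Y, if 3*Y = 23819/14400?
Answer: 456691019/43200 ≈ 10572.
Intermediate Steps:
Y = 23819/43200 (Y = (23819/14400)/3 = (23819*(1/14400))/3 = (⅓)*(23819/14400) = 23819/43200 ≈ 0.55137)
(-21851 + 32422) + Y = (-21851 + 32422) + 23819/43200 = 10571 + 23819/43200 = 456691019/43200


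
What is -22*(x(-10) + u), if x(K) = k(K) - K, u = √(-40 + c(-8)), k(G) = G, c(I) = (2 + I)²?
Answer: -44*I ≈ -44.0*I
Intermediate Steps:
u = 2*I (u = √(-40 + (2 - 8)²) = √(-40 + (-6)²) = √(-40 + 36) = √(-4) = 2*I ≈ 2.0*I)
x(K) = 0 (x(K) = K - K = 0)
-22*(x(-10) + u) = -22*(0 + 2*I) = -44*I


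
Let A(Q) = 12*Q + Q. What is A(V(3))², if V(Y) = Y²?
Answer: 13689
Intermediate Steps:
A(Q) = 13*Q
A(V(3))² = (13*3²)² = (13*9)² = 117² = 13689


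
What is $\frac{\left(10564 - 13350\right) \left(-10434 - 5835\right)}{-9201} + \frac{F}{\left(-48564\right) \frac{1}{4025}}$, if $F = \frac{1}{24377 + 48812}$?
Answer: $- \frac{53700827796297563}{10901193277932} \approx -4926.1$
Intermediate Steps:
$F = \frac{1}{73189} \approx 1.3663 \cdot 10^{-5}$
$\frac{\left(10564 - 13350\right) \left(-10434 - 5835\right)}{-9201} + \frac{F}{\left(-48564\right) \frac{1}{4025}} = \frac{\left(10564 - 13350\right) \left(-10434 - 5835\right)}{-9201} + \frac{1}{73189 \left(- \frac{48564}{4025}\right)} = \left(-2786\right) \left(-16269\right) \left(- \frac{1}{9201}\right) + \frac{1}{73189 \left(\left(-48564\right) \frac{1}{4025}\right)} = 45325434 \left(- \frac{1}{9201}\right) + \frac{1}{73189 \left(- \frac{48564}{4025}\right)} = - \frac{15108478}{3067} + \frac{1}{73189} \left(- \frac{4025}{48564}\right) = - \frac{15108478}{3067} - \frac{4025}{3554350596} = - \frac{53700827796297563}{10901193277932}$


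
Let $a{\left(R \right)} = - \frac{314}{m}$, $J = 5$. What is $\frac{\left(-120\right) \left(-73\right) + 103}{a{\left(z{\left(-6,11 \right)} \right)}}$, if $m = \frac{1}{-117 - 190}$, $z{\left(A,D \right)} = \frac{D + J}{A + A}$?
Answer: $\frac{8863}{96398} \approx 0.091942$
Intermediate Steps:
$z{\left(A,D \right)} = \frac{5 + D}{2 A}$ ($z{\left(A,D \right)} = \frac{D + 5}{A + A} = \frac{5 + D}{2 A}$)
$m = - \frac{1}{307}$ ($m = \frac{1}{-307} = - \frac{1}{307} \approx -0.0032573$)
$a{\left(R \right)} = 96398$ ($a{\left(R \right)} = - \frac{314}{- \frac{1}{307}} = \left(-314\right) \left(-307\right) = 96398$)
$\frac{\left(-120\right) \left(-73\right) + 103}{a{\left(z{\left(-6,11 \right)} \right)}} = \frac{\left(-120\right) \left(-73\right) + 103}{96398} = \left(8760 + 103\right) \frac{1}{96398} = 8863 \cdot \frac{1}{96398} = \frac{8863}{96398}$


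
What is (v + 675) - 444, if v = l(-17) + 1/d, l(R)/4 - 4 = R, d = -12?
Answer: 2147/12 ≈ 178.92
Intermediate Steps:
l(R) = 16 + 4*R
v = -625/12 (v = (16 + 4*(-17)) + 1/(-12) = (16 - 68) - 1/12 = -52 - 1/12 = -625/12 ≈ -52.083)
(v + 675) - 444 = (-625/12 + 675) - 444 = 7475/12 - 444 = 2147/12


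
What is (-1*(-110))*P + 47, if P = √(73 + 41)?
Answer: 47 + 110*√114 ≈ 1221.5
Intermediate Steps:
P = √114 ≈ 10.677
(-1*(-110))*P + 47 = (-1*(-110))*√114 + 47 = 110*√114 + 47 = 47 + 110*√114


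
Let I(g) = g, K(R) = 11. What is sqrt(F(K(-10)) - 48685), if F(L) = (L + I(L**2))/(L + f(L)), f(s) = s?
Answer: I*sqrt(48679) ≈ 220.63*I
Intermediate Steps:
F(L) = (L + L**2)/(2*L) (F(L) = (L + L**2)/(L + L) = (L + L**2)/((2*L)) = (L + L**2)*(1/(2*L)) = (L + L**2)/(2*L))
sqrt(F(K(-10)) - 48685) = sqrt((1/2 + (1/2)*11) - 48685) = sqrt((1/2 + 11/2) - 48685) = sqrt(6 - 48685) = sqrt(-48679) = I*sqrt(48679)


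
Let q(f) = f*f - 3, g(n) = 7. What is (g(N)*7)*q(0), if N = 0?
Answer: -147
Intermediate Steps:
q(f) = -3 + f² (q(f) = f² - 3 = -3 + f²)
(g(N)*7)*q(0) = (7*7)*(-3 + 0²) = 49*(-3 + 0) = 49*(-3) = -147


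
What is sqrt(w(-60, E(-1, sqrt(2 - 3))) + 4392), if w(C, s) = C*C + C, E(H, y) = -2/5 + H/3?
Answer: 2*sqrt(1983) ≈ 89.062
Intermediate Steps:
E(H, y) = -2/5 + H/3 (E(H, y) = -2*1/5 + H*(1/3) = -2/5 + H/3)
w(C, s) = C + C**2 (w(C, s) = C**2 + C = C + C**2)
sqrt(w(-60, E(-1, sqrt(2 - 3))) + 4392) = sqrt(-60*(1 - 60) + 4392) = sqrt(-60*(-59) + 4392) = sqrt(3540 + 4392) = sqrt(7932) = 2*sqrt(1983)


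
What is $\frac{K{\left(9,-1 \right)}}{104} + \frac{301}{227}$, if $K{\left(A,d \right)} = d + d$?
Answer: $\frac{15425}{11804} \approx 1.3068$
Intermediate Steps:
$K{\left(A,d \right)} = 2 d$
$\frac{K{\left(9,-1 \right)}}{104} + \frac{301}{227} = \frac{2 \left(-1\right)}{104} + \frac{301}{227} = \left(-2\right) \frac{1}{104} + 301 \cdot \frac{1}{227} = - \frac{1}{52} + \frac{301}{227} = \frac{15425}{11804}$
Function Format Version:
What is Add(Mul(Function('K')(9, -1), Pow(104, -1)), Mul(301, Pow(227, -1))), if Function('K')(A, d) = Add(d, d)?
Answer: Rational(15425, 11804) ≈ 1.3068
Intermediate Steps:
Function('K')(A, d) = Mul(2, d)
Add(Mul(Function('K')(9, -1), Pow(104, -1)), Mul(301, Pow(227, -1))) = Add(Mul(Mul(2, -1), Pow(104, -1)), Mul(301, Pow(227, -1))) = Add(Mul(-2, Rational(1, 104)), Mul(301, Rational(1, 227))) = Add(Rational(-1, 52), Rational(301, 227)) = Rational(15425, 11804)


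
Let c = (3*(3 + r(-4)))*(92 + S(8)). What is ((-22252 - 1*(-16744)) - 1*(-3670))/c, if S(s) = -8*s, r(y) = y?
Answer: 919/42 ≈ 21.881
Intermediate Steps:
c = -84 (c = (3*(3 - 4))*(92 - 8*8) = (3*(-1))*(92 - 64) = -3*28 = -84)
((-22252 - 1*(-16744)) - 1*(-3670))/c = ((-22252 - 1*(-16744)) - 1*(-3670))/(-84) = ((-22252 + 16744) + 3670)*(-1/84) = (-5508 + 3670)*(-1/84) = -1838*(-1/84) = 919/42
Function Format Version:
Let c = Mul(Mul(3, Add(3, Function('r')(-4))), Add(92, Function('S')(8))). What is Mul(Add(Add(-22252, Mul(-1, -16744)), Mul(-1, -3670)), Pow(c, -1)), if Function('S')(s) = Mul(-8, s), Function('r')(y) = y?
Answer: Rational(919, 42) ≈ 21.881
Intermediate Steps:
c = -84 (c = Mul(Mul(3, Add(3, -4)), Add(92, Mul(-8, 8))) = Mul(Mul(3, -1), Add(92, -64)) = Mul(-3, 28) = -84)
Mul(Add(Add(-22252, Mul(-1, -16744)), Mul(-1, -3670)), Pow(c, -1)) = Mul(Add(Add(-22252, Mul(-1, -16744)), Mul(-1, -3670)), Pow(-84, -1)) = Mul(Add(Add(-22252, 16744), 3670), Rational(-1, 84)) = Mul(Add(-5508, 3670), Rational(-1, 84)) = Mul(-1838, Rational(-1, 84)) = Rational(919, 42)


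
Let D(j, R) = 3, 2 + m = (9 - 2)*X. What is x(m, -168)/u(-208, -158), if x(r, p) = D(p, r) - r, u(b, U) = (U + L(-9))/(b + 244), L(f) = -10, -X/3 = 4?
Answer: -267/14 ≈ -19.071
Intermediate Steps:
X = -12 (X = -3*4 = -12)
m = -86 (m = -2 + (9 - 2)*(-12) = -2 + 7*(-12) = -2 - 84 = -86)
u(b, U) = (-10 + U)/(244 + b) (u(b, U) = (U - 10)/(b + 244) = (-10 + U)/(244 + b))
x(r, p) = 3 - r
x(m, -168)/u(-208, -158) = (3 - 1*(-86))/(((-10 - 158)/(244 - 208))) = (3 + 86)/((-168/36)) = 89/(((1/36)*(-168))) = 89/(-14/3) = 89*(-3/14) = -267/14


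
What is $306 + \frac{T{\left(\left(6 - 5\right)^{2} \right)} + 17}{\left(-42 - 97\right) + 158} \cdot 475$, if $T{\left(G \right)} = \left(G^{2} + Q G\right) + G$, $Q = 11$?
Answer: $1056$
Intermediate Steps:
$T{\left(G \right)} = G^{2} + 12 G$ ($T{\left(G \right)} = \left(G^{2} + 11 G\right) + G = G^{2} + 12 G$)
$306 + \frac{T{\left(\left(6 - 5\right)^{2} \right)} + 17}{\left(-42 - 97\right) + 158} \cdot 475 = 306 + \frac{\left(6 - 5\right)^{2} \left(12 + \left(6 - 5\right)^{2}\right) + 17}{\left(-42 - 97\right) + 158} \cdot 475 = 306 + \frac{1^{2} \left(12 + 1^{2}\right) + 17}{-139 + 158} \cdot 475 = 306 + \frac{1 \left(12 + 1\right) + 17}{19} \cdot 475 = 306 + \left(1 \cdot 13 + 17\right) \frac{1}{19} \cdot 475 = 306 + \left(13 + 17\right) \frac{1}{19} \cdot 475 = 306 + 30 \cdot \frac{1}{19} \cdot 475 = 306 + \frac{30}{19} \cdot 475 = 306 + 750 = 1056$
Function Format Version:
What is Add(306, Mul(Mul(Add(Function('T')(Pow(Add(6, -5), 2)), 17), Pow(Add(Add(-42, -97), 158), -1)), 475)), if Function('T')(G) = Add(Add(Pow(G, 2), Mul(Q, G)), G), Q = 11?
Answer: 1056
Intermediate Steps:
Function('T')(G) = Add(Pow(G, 2), Mul(12, G)) (Function('T')(G) = Add(Add(Pow(G, 2), Mul(11, G)), G) = Add(Pow(G, 2), Mul(12, G)))
Add(306, Mul(Mul(Add(Function('T')(Pow(Add(6, -5), 2)), 17), Pow(Add(Add(-42, -97), 158), -1)), 475)) = Add(306, Mul(Mul(Add(Mul(Pow(Add(6, -5), 2), Add(12, Pow(Add(6, -5), 2))), 17), Pow(Add(Add(-42, -97), 158), -1)), 475)) = Add(306, Mul(Mul(Add(Mul(Pow(1, 2), Add(12, Pow(1, 2))), 17), Pow(Add(-139, 158), -1)), 475)) = Add(306, Mul(Mul(Add(Mul(1, Add(12, 1)), 17), Pow(19, -1)), 475)) = Add(306, Mul(Mul(Add(Mul(1, 13), 17), Rational(1, 19)), 475)) = Add(306, Mul(Mul(Add(13, 17), Rational(1, 19)), 475)) = Add(306, Mul(Mul(30, Rational(1, 19)), 475)) = Add(306, Mul(Rational(30, 19), 475)) = Add(306, 750) = 1056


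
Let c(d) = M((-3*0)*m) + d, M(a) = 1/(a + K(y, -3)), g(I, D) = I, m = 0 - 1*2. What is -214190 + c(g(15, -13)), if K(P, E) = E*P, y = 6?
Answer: -3855151/18 ≈ -2.1418e+5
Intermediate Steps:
m = -2 (m = 0 - 2 = -2)
M(a) = 1/(-18 + a) (M(a) = 1/(a - 3*6) = 1/(a - 18) = 1/(-18 + a))
c(d) = -1/18 + d (c(d) = 1/(-18 - 3*0*(-2)) + d = 1/(-18 + 0*(-2)) + d = 1/(-18 + 0) + d = 1/(-18) + d = -1/18 + d)
-214190 + c(g(15, -13)) = -214190 + (-1/18 + 15) = -214190 + 269/18 = -3855151/18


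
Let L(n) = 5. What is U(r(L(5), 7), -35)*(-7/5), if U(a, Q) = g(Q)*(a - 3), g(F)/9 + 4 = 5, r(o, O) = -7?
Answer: 126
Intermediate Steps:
g(F) = 9 (g(F) = -36 + 9*5 = -36 + 45 = 9)
U(a, Q) = -27 + 9*a (U(a, Q) = 9*(a - 3) = 9*(-3 + a) = -27 + 9*a)
U(r(L(5), 7), -35)*(-7/5) = (-27 + 9*(-7))*(-7/5) = (-27 - 63)*(-7*⅕) = -90*(-7/5) = 126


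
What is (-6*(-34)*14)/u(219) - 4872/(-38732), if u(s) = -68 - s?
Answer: -3900726/397003 ≈ -9.8254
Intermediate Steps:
(-6*(-34)*14)/u(219) - 4872/(-38732) = (-6*(-34)*14)/(-68 - 1*219) - 4872/(-38732) = (204*14)/(-68 - 219) - 4872*(-1/38732) = 2856/(-287) + 1218/9683 = 2856*(-1/287) + 1218/9683 = -408/41 + 1218/9683 = -3900726/397003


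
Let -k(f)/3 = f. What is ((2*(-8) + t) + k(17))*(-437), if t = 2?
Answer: 28405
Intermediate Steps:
k(f) = -3*f
((2*(-8) + t) + k(17))*(-437) = ((2*(-8) + 2) - 3*17)*(-437) = ((-16 + 2) - 51)*(-437) = (-14 - 51)*(-437) = -65*(-437) = 28405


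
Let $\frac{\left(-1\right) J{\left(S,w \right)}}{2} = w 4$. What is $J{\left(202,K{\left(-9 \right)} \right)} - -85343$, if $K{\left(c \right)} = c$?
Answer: $85415$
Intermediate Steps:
$J{\left(S,w \right)} = - 8 w$ ($J{\left(S,w \right)} = - 2 w 4 = - 2 \cdot 4 w = - 8 w$)
$J{\left(202,K{\left(-9 \right)} \right)} - -85343 = \left(-8\right) \left(-9\right) - -85343 = 72 + 85343 = 85415$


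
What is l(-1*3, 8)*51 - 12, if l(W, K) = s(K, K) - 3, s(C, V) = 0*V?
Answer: -165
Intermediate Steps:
s(C, V) = 0
l(W, K) = -3 (l(W, K) = 0 - 3 = -3)
l(-1*3, 8)*51 - 12 = -3*51 - 12 = -153 - 12 = -165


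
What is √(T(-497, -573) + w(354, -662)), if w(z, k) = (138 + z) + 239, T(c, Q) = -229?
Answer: √502 ≈ 22.405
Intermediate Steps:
w(z, k) = 377 + z
√(T(-497, -573) + w(354, -662)) = √(-229 + (377 + 354)) = √(-229 + 731) = √502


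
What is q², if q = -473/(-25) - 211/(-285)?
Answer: 784896256/2030625 ≈ 386.53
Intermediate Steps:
q = 28016/1425 (q = -473*(-1/25) - 211*(-1/285) = 473/25 + 211/285 = 28016/1425 ≈ 19.660)
q² = (28016/1425)² = 784896256/2030625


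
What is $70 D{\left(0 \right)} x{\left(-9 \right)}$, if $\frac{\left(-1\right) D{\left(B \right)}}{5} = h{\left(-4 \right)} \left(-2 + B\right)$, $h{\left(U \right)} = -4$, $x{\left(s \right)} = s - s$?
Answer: $0$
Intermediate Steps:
$x{\left(s \right)} = 0$
$D{\left(B \right)} = -40 + 20 B$ ($D{\left(B \right)} = - 5 \left(- 4 \left(-2 + B\right)\right) = - 5 \left(8 - 4 B\right) = -40 + 20 B$)
$70 D{\left(0 \right)} x{\left(-9 \right)} = 70 \left(-40 + 20 \cdot 0\right) 0 = 70 \left(-40 + 0\right) 0 = 70 \left(-40\right) 0 = \left(-2800\right) 0 = 0$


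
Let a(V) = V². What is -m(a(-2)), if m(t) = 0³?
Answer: 0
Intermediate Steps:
m(t) = 0
-m(a(-2)) = -1*0 = 0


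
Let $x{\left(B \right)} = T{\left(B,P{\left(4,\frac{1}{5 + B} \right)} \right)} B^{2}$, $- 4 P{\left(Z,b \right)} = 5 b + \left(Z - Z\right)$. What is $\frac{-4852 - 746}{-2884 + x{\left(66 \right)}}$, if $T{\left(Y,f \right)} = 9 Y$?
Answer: $- \frac{2799}{1292290} \approx -0.0021659$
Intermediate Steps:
$P{\left(Z,b \right)} = - \frac{5 b}{4}$ ($P{\left(Z,b \right)} = - \frac{5 b + \left(Z - Z\right)}{4} = - \frac{5 b + 0}{4} = - \frac{5 b}{4}$)
$x{\left(B \right)} = 9 B^{3}$ ($x{\left(B \right)} = 9 B B^{2} = 9 B^{3}$)
$\frac{-4852 - 746}{-2884 + x{\left(66 \right)}} = \frac{-4852 - 746}{-2884 + 9 \cdot 66^{3}} = - \frac{5598}{-2884 + 9 \cdot 287496} = - \frac{5598}{-2884 + 2587464} = - \frac{5598}{2584580} = \left(-5598\right) \frac{1}{2584580} = - \frac{2799}{1292290}$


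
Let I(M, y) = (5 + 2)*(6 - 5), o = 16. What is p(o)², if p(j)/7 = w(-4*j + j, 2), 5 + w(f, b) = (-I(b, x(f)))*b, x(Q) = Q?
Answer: 17689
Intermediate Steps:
I(M, y) = 7 (I(M, y) = 7*1 = 7)
w(f, b) = -5 - 7*b (w(f, b) = -5 + (-1*7)*b = -5 - 7*b)
p(j) = -133 (p(j) = 7*(-5 - 7*2) = 7*(-5 - 14) = 7*(-19) = -133)
p(o)² = (-133)² = 17689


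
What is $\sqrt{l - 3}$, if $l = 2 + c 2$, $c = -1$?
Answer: $i \sqrt{3} \approx 1.732 i$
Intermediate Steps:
$l = 0$ ($l = 2 - 2 = 0$)
$\sqrt{l - 3} = \sqrt{0 - 3} = \sqrt{-3} = i \sqrt{3}$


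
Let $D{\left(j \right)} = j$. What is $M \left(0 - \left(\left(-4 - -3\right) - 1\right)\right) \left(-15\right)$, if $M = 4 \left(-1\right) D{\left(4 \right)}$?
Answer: $480$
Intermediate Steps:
$M = -16$ ($M = 4 \left(-1\right) 4 = \left(-4\right) 4 = -16$)
$M \left(0 - \left(\left(-4 - -3\right) - 1\right)\right) \left(-15\right) = - 16 \left(0 - \left(\left(-4 - -3\right) - 1\right)\right) \left(-15\right) = - 16 \left(0 - \left(\left(-4 + 3\right) - 1\right)\right) \left(-15\right) = - 16 \left(0 - \left(-1 - 1\right)\right) \left(-15\right) = - 16 \left(0 - -2\right) \left(-15\right) = - 16 \left(0 + 2\right) \left(-15\right) = \left(-16\right) 2 \left(-15\right) = \left(-32\right) \left(-15\right) = 480$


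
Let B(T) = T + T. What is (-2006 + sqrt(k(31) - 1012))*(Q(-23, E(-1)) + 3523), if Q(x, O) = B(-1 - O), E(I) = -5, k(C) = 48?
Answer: -7083186 + 7062*I*sqrt(241) ≈ -7.0832e+6 + 1.0963e+5*I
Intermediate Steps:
B(T) = 2*T
Q(x, O) = -2 - 2*O (Q(x, O) = 2*(-1 - O) = -2 - 2*O)
(-2006 + sqrt(k(31) - 1012))*(Q(-23, E(-1)) + 3523) = (-2006 + sqrt(48 - 1012))*((-2 - 2*(-5)) + 3523) = (-2006 + sqrt(-964))*((-2 + 10) + 3523) = (-2006 + 2*I*sqrt(241))*(8 + 3523) = (-2006 + 2*I*sqrt(241))*3531 = -7083186 + 7062*I*sqrt(241)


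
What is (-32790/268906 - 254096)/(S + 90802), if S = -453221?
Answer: 34163985883/48728321807 ≈ 0.70111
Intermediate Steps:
(-32790/268906 - 254096)/(S + 90802) = (-32790/268906 - 254096)/(-453221 + 90802) = (-32790*1/268906 - 254096)/(-362419) = (-16395/134453 - 254096)*(-1/362419) = -34163985883/134453*(-1/362419) = 34163985883/48728321807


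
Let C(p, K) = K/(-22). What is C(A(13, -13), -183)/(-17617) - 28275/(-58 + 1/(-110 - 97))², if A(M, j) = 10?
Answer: -469593784420617/55875787423126 ≈ -8.4043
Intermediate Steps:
C(p, K) = -K/22 (C(p, K) = K*(-1/22) = -K/22)
C(A(13, -13), -183)/(-17617) - 28275/(-58 + 1/(-110 - 97))² = -1/22*(-183)/(-17617) - 28275/(-58 + 1/(-110 - 97))² = (183/22)*(-1/17617) - 28275/(-58 + 1/(-207))² = -183/387574 - 28275/(-58 - 1/207)² = -183/387574 - 28275/((-12007/207)²) = -183/387574 - 28275/144168049/42849 = -183/387574 - 28275*42849/144168049 = -183/387574 - 1211555475/144168049 = -469593784420617/55875787423126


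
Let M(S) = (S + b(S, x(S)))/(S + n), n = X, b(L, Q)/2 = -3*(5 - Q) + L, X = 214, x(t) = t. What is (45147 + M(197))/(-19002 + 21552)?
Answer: 618572/34935 ≈ 17.706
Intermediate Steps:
b(L, Q) = -30 + 2*L + 6*Q (b(L, Q) = 2*(-3*(5 - Q) + L) = 2*((-15 + 3*Q) + L) = 2*(-15 + L + 3*Q) = -30 + 2*L + 6*Q)
n = 214
M(S) = (-30 + 9*S)/(214 + S) (M(S) = (S + (-30 + 2*S + 6*S))/(S + 214) = (S + (-30 + 8*S))/(214 + S) = (-30 + 9*S)/(214 + S))
(45147 + M(197))/(-19002 + 21552) = (45147 + 3*(-10 + 3*197)/(214 + 197))/(-19002 + 21552) = (45147 + 3*(-10 + 591)/411)/2550 = (45147 + 3*(1/411)*581)*(1/2550) = (45147 + 581/137)*(1/2550) = (6185720/137)*(1/2550) = 618572/34935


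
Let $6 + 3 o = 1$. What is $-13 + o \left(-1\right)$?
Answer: $- \frac{34}{3} \approx -11.333$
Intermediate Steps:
$o = - \frac{5}{3}$ ($o = -2 + \frac{1}{3} \cdot 1 = -2 + \frac{1}{3} = - \frac{5}{3} \approx -1.6667$)
$-13 + o \left(-1\right) = -13 - - \frac{5}{3} = -13 + \frac{5}{3} = - \frac{34}{3}$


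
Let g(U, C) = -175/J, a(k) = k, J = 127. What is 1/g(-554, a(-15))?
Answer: -127/175 ≈ -0.72571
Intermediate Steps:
g(U, C) = -175/127
1/g(-554, a(-15)) = 1/(-175/127) = -127/175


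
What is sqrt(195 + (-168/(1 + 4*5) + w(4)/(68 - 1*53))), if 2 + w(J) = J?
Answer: sqrt(42105)/15 ≈ 13.680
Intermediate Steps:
w(J) = -2 + J
sqrt(195 + (-168/(1 + 4*5) + w(4)/(68 - 1*53))) = sqrt(195 + (-168/(1 + 4*5) + (-2 + 4)/(68 - 1*53))) = sqrt(195 + (-168/(1 + 20) + 2/(68 - 53))) = sqrt(195 + (-168/21 + 2/15)) = sqrt(195 + (-168*1/21 + 2*(1/15))) = sqrt(195 + (-8 + 2/15)) = sqrt(195 - 118/15) = sqrt(2807/15) = sqrt(42105)/15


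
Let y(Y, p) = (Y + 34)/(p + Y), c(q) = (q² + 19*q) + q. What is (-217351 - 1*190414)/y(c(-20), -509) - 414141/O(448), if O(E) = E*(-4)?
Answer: 26567711051/4352 ≈ 6.1047e+6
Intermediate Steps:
c(q) = q² + 20*q
y(Y, p) = (34 + Y)/(Y + p)
O(E) = -4*E
(-217351 - 1*190414)/y(c(-20), -509) - 414141/O(448) = (-217351 - 1*190414)/(((34 - 20*(20 - 20))/(-20*(20 - 20) - 509))) - 414141/((-4*448)) = (-217351 - 190414)/(((34 - 20*0)/(-20*0 - 509))) - 414141/(-1792) = -407765*(0 - 509)/(34 + 0) - 414141*(-1/1792) = -407765/(34/(-509)) + 59163/256 = -407765/((-1/509*34)) + 59163/256 = -407765/(-34/509) + 59163/256 = -407765*(-509/34) + 59163/256 = 207552385/34 + 59163/256 = 26567711051/4352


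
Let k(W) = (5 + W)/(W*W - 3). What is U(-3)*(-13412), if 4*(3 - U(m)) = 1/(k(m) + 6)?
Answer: -754425/19 ≈ -39707.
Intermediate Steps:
k(W) = (5 + W)/(-3 + W**2) (k(W) = (5 + W)/(W**2 - 3) = (5 + W)/(-3 + W**2))
U(m) = 3 - 1/(4*(6 + (5 + m)/(-3 + m**2))) (U(m) = 3 - 1/(4*((5 + m)/(-3 + m**2) + 6)) = 3 - 1/(4*(6 + (5 + m)/(-3 + m**2))))
U(-3)*(-13412) = ((-153 + 12*(-3) + 71*(-3)**2)/(4*(-13 - 3 + 6*(-3)**2)))*(-13412) = ((-153 - 36 + 71*9)/(4*(-13 - 3 + 6*9)))*(-13412) = ((-153 - 36 + 639)/(4*(-13 - 3 + 54)))*(-13412) = ((1/4)*450/38)*(-13412) = ((1/4)*(1/38)*450)*(-13412) = (225/76)*(-13412) = -754425/19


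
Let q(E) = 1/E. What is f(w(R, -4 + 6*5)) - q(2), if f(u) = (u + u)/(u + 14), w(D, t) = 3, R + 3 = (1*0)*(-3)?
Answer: -5/34 ≈ -0.14706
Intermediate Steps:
R = -3 (R = -3 + (1*0)*(-3) = -3 + 0*(-3) = -3 + 0 = -3)
f(u) = 2*u/(14 + u) (f(u) = (2*u)/(14 + u) = 2*u/(14 + u))
f(w(R, -4 + 6*5)) - q(2) = 2*3/(14 + 3) - 1/2 = 2*3/17 - 1*½ = 2*3*(1/17) - ½ = 6/17 - ½ = -5/34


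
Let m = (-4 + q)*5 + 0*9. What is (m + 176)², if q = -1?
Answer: 22801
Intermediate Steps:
m = -25 (m = (-4 - 1)*5 + 0*9 = -5*5 + 0 = -25 + 0 = -25)
(m + 176)² = (-25 + 176)² = 151² = 22801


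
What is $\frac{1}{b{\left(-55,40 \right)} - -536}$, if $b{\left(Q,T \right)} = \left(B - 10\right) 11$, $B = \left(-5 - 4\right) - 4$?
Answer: $\frac{1}{283} \approx 0.0035336$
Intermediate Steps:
$B = -13$ ($B = -9 - 4 = -13$)
$b{\left(Q,T \right)} = -253$ ($b{\left(Q,T \right)} = \left(-13 - 10\right) 11 = \left(-23\right) 11 = -253$)
$\frac{1}{b{\left(-55,40 \right)} - -536} = \frac{1}{-253 - -536} = \frac{1}{-253 + 536} = \frac{1}{283}$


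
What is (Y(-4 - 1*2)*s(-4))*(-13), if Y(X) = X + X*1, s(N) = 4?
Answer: 624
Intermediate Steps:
Y(X) = 2*X (Y(X) = X + X = 2*X)
(Y(-4 - 1*2)*s(-4))*(-13) = ((2*(-4 - 1*2))*4)*(-13) = ((2*(-4 - 2))*4)*(-13) = ((2*(-6))*4)*(-13) = -12*4*(-13) = -48*(-13) = 624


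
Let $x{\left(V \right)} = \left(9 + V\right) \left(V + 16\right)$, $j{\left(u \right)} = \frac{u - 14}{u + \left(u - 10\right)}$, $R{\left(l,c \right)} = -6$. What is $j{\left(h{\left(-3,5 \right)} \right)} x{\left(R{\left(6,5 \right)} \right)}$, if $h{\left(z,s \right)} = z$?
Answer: $\frac{255}{8} \approx 31.875$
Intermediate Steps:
$j{\left(u \right)} = \frac{-14 + u}{-10 + 2 u}$ ($j{\left(u \right)} = \frac{-14 + u}{u + \left(u - 10\right)} = \frac{-14 + u}{u + \left(-10 + u\right)} = \frac{-14 + u}{-10 + 2 u}$)
$x{\left(V \right)} = \left(9 + V\right) \left(16 + V\right)$
$j{\left(h{\left(-3,5 \right)} \right)} x{\left(R{\left(6,5 \right)} \right)} = \frac{-14 - 3}{2 \left(-5 - 3\right)} \left(144 + \left(-6\right)^{2} + 25 \left(-6\right)\right) = \frac{1}{2} \frac{1}{-8} \left(-17\right) \left(144 + 36 - 150\right) = \frac{1}{2} \left(- \frac{1}{8}\right) \left(-17\right) 30 = \frac{17}{16} \cdot 30 = \frac{255}{8}$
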